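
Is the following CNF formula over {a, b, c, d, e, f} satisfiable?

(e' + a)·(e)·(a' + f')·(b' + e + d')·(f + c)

From the singleton clause (e), e = 1.
From the singleton clause (a), a = 1.
From the singleton clause (f'), f = 0.
From the singleton clause (c), c = 1.
Every clause is now satisfied; b, d are unconstrained.
A satisfying assignment: a=1; b=1; c=1; d=1; e=1; f=0.

Yes, satisfiable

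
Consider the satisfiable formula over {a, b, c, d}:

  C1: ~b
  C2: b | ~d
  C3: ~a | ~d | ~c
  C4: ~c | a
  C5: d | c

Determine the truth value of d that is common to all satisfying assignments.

False

Suppose d = 1.
(~b) alone gives b = 0.
But (b) is also a unit clause — contradiction.
So every satisfying assignment has d = False.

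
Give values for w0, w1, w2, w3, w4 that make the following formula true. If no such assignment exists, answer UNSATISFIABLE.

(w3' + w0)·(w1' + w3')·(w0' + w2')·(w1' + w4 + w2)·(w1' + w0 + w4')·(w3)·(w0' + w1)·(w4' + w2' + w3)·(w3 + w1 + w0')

UNSATISFIABLE

The clause (w3) is unit, so w3 = 1.
The clause (w0) is unit, so w0 = 1.
The clause (w1') is unit, so w1 = 0.
Now (w1) is unsatisfied and unit — conflict.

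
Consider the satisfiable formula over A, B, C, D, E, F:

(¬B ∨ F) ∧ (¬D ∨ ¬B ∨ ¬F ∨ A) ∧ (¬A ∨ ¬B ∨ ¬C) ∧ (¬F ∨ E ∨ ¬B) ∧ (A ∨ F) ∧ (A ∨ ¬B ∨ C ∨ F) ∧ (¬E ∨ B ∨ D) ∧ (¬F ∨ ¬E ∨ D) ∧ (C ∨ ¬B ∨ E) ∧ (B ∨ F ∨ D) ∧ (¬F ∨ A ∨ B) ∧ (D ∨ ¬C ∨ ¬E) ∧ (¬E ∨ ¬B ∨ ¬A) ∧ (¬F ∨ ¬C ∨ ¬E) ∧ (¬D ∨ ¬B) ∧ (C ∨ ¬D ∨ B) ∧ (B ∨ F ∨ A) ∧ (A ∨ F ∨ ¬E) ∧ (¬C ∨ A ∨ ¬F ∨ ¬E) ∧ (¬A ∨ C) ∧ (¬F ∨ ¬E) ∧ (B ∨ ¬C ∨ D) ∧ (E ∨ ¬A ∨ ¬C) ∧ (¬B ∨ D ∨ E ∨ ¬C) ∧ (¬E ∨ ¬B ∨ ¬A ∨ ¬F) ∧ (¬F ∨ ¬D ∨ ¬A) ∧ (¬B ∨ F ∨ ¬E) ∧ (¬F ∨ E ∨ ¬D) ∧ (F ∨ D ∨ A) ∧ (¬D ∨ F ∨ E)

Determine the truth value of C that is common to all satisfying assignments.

Suppose C = False.
From the singleton clause (¬A), A = False.
From the singleton clause (F), F = True.
From the singleton clause (B), B = True.
From the singleton clause (¬D), D = False.
From the singleton clause (E), E = True.
Now (¬E) is unsatisfied and unit — conflict.
So every satisfying assignment has C = True.

True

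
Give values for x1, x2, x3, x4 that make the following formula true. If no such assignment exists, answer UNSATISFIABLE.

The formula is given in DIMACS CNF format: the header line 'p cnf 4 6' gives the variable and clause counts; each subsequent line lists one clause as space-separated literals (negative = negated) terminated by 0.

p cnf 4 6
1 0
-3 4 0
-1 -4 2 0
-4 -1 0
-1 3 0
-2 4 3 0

Unit clause (x1) forces x1 = True.
Unit clause (¬x4) forces x4 = False.
Unit clause (¬x3) forces x3 = False.
Now (x3) is unsatisfied and unit — conflict.

UNSATISFIABLE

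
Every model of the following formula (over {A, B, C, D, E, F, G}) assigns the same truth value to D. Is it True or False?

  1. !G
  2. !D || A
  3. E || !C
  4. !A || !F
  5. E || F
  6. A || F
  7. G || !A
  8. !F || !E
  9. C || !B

False

Suppose D = true.
The clause (!G) is unit, so G = false.
The clause (A) is unit, so A = true.
Now (!A) is unsatisfied and unit — conflict.
So every satisfying assignment has D = False.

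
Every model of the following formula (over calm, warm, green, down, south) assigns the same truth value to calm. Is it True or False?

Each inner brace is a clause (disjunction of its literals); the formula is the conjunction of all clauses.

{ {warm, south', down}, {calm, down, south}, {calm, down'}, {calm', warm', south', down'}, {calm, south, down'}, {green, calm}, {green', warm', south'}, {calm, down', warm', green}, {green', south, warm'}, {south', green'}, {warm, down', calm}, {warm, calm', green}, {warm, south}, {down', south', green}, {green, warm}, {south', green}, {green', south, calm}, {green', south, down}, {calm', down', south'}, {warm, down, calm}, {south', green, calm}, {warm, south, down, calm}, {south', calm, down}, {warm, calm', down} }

True

Suppose calm = 0.
From the singleton clause (down'), down = 0.
From the singleton clause (south), south = 1.
But (south') is also a unit clause — contradiction.
So every satisfying assignment has calm = True.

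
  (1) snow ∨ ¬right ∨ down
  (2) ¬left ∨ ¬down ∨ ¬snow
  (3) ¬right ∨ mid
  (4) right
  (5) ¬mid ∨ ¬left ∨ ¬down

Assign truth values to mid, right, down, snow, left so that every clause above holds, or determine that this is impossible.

(right) alone gives right = True.
(mid) alone gives mid = True.
Case snow = False:
(down) alone gives down = True.
(¬left) alone gives left = False.
Every clause now holds.

mid ↦ True,  right ↦ True,  down ↦ True,  snow ↦ False,  left ↦ False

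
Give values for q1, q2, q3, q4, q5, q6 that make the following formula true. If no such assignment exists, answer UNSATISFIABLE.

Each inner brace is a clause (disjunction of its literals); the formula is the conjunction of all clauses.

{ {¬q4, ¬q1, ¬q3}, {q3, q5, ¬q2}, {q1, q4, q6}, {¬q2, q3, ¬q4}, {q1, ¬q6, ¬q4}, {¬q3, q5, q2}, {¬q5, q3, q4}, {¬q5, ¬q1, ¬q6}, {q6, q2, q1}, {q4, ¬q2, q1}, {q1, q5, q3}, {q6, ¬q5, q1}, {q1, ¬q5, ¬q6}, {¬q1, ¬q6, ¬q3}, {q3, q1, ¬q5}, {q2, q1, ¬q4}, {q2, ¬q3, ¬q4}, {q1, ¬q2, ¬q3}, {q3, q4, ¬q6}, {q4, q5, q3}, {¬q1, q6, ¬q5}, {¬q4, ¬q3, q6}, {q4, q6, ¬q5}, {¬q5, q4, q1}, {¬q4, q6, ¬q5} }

Branch on q4: set q4 = False.
Branch on q1: set q1 = True.
Branch on q5: set q5 = False.
The clause (q3) is unit, so q3 = True.
The clause (q2) is unit, so q2 = True.
The clause (¬q6) is unit, so q6 = False.
This assignment satisfies each clause.

q1 ↦ True; q2 ↦ True; q3 ↦ True; q4 ↦ False; q5 ↦ False; q6 ↦ False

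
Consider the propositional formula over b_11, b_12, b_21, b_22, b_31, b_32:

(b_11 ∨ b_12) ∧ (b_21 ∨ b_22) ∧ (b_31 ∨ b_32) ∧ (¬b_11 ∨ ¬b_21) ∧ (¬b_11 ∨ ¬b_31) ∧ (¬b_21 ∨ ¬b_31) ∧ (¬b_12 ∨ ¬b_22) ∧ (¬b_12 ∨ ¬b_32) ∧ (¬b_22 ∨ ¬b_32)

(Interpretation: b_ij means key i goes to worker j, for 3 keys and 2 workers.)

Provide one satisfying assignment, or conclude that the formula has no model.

Branch on b_11: set b_11 = True.
From the singleton clause (¬b_21), b_21 = False.
From the singleton clause (b_22), b_22 = True.
From the singleton clause (¬b_31), b_31 = False.
From the singleton clause (b_32), b_32 = True.
Now (¬b_32) is unsatisfied and unit — conflict.
That branch fails; take b_11 = False instead.
From the singleton clause (b_12), b_12 = True.
From the singleton clause (¬b_22), b_22 = False.
From the singleton clause (b_21), b_21 = True.
From the singleton clause (¬b_31), b_31 = False.
From the singleton clause (b_32), b_32 = True.
Now (¬b_32) is unsatisfied and unit — conflict.
Neither b_11 = True nor b_11 = False works.

UNSATISFIABLE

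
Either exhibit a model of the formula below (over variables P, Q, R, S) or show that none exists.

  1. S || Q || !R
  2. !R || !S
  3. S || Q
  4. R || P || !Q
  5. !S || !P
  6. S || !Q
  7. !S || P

Suppose R = false.
Suppose S = true.
From the singleton clause (!P), P = false.
But (P) is also a unit clause — contradiction.
Backtrack on S: now try S = false.
From the singleton clause (Q), Q = true.
But (!Q) is also a unit clause — contradiction.
Neither S = true nor S = false works.
Backtrack on R: now try R = true.
From the singleton clause (!S), S = false.
From the singleton clause (Q), Q = true.
But (!Q) is also a unit clause — contradiction.
Neither R = true nor R = false works.

UNSATISFIABLE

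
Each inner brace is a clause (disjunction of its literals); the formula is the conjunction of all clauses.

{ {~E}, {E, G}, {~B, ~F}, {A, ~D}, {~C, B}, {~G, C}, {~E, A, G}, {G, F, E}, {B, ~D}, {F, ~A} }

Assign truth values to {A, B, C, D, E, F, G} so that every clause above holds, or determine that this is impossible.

A ↦ 0, B ↦ 1, C ↦ 1, D ↦ 0, E ↦ 0, F ↦ 0, G ↦ 1

(~E) alone gives E = 0.
(G) alone gives G = 1.
(C) alone gives C = 1.
(B) alone gives B = 1.
(~F) alone gives F = 0.
(~A) alone gives A = 0.
(~D) alone gives D = 0.
Every clause now holds.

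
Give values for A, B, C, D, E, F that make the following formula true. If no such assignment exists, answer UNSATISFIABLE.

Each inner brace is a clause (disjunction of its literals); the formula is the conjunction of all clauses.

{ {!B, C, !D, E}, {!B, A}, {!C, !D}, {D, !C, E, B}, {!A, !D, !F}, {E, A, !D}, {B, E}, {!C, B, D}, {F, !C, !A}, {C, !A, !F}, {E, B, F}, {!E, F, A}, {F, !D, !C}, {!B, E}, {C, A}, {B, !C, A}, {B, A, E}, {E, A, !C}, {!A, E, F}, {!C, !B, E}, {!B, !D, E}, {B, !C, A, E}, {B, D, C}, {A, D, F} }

Branch on B: set B = false.
From the singleton clause (E), E = true.
Branch on C: set C = false.
From the singleton clause (A), A = true.
From the singleton clause (!F), F = false.
From the singleton clause (D), D = true.
Every clause now holds.

A: true; B: false; C: false; D: true; E: true; F: false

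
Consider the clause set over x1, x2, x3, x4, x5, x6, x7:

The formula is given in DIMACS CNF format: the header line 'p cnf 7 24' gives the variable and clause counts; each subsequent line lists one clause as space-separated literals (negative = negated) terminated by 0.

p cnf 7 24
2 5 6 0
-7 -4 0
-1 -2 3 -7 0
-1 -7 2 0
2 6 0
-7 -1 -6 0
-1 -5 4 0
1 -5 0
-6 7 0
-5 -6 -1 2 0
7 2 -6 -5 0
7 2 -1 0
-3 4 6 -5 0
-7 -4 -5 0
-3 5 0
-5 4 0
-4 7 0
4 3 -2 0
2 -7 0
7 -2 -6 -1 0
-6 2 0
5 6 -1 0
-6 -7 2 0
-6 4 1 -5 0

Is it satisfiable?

Suppose x7 = False.
Unit clause (¬x6) forces x6 = False.
Unit clause (x2) forces x2 = True.
Unit clause (¬x4) forces x4 = False.
Unit clause (¬x5) forces x5 = False.
Unit clause (¬x3) forces x3 = False.
That conflicts with the unit clause (x3).
So x7 must be the other value — set x7 = True.
Unit clause (¬x4) forces x4 = False.
Unit clause (¬x5) forces x5 = False.
Unit clause (¬x3) forces x3 = False.
Unit clause (¬x2) forces x2 = False.
That conflicts with the unit clause (x2).
Both values of x7 lead to a conflict.
No assignment satisfies every clause.

No, unsatisfiable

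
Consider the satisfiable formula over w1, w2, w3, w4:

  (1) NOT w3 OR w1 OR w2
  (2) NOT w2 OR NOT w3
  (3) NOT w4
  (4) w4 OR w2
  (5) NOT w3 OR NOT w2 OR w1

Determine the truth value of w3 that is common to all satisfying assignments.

Suppose w3 = true.
(NOT w2) alone gives w2 = false.
(w1) alone gives w1 = true.
(NOT w4) alone gives w4 = false.
But (w4) is also a unit clause — contradiction.
So every satisfying assignment has w3 = False.

False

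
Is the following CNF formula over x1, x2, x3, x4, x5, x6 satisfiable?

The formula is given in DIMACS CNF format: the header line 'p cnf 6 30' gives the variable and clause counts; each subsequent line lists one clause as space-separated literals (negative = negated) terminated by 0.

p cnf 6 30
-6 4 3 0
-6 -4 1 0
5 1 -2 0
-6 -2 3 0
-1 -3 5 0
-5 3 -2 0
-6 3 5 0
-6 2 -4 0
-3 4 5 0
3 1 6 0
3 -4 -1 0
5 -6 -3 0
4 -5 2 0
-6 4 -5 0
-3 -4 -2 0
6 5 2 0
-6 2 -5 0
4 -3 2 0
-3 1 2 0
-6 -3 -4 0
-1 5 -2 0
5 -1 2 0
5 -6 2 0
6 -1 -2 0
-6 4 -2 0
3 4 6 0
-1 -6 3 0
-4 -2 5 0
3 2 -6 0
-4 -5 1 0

Branch on x6: set x6 = False.
Branch on x3: set x3 = True.
Branch on x1: set x1 = True.
From the singleton clause (x5), x5 = True.
From the singleton clause (¬x2), x2 = False.
From the singleton clause (x4), x4 = True.
All clauses are satisfied.
A satisfying assignment: x1 ↦ True,  x2 ↦ False,  x3 ↦ True,  x4 ↦ True,  x5 ↦ True,  x6 ↦ False.

Satisfiable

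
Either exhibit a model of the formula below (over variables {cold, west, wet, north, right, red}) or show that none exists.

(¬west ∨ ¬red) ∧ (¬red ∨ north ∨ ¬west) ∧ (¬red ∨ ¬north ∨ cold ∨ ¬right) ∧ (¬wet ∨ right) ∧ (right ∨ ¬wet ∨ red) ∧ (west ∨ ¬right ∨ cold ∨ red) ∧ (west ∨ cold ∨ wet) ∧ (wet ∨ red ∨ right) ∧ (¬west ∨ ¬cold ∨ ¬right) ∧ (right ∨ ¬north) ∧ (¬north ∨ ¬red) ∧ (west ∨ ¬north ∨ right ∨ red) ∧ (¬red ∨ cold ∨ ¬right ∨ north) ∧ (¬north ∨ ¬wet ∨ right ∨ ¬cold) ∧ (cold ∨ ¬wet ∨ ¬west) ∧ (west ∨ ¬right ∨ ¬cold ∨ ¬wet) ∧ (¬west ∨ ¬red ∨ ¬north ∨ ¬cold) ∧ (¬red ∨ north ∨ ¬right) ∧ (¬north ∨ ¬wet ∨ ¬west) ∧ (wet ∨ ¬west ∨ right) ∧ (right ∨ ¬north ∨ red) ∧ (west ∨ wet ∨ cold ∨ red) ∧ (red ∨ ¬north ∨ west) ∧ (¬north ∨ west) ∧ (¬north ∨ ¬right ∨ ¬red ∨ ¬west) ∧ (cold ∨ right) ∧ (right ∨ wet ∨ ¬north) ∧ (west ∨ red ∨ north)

cold=True,  west=False,  wet=False,  north=False,  right=False,  red=True

Try west = False.
(¬north) alone gives north = False.
(red) alone gives red = True.
(¬right) alone gives right = False.
(¬wet) alone gives wet = False.
(cold) alone gives cold = True.
Every clause now holds.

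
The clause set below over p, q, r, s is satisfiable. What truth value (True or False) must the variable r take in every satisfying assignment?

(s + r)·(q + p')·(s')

True

Suppose r = 0.
(s) alone gives s = 1.
That conflicts with the unit clause (s').
So every satisfying assignment has r = True.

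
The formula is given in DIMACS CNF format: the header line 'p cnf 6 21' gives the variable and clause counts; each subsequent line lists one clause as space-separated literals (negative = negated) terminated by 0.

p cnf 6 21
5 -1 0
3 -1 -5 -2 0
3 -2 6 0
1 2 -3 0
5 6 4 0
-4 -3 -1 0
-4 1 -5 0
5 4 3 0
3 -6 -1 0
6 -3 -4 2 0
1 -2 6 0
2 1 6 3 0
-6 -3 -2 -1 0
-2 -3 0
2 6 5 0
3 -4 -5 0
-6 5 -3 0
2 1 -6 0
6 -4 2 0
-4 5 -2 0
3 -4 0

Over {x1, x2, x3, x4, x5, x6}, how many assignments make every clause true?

There are 2^6 = 64 truth assignments over (x1, x2, x3, x4, x5, x6).
Split on x4. With x4 = True, the clauses containing x4 are satisfied and ¬x4 drops from the rest; 0 of the 2^5 = 32 assignments to the other variables satisfy what remains.
With x4 = False, by the same count on the reduced clause set, 4 assignments work.
(One model: x1=F, x2=T, x3=F, x4=F, x5=T, x6=T.)
Total: 0 + 4 = 4.

4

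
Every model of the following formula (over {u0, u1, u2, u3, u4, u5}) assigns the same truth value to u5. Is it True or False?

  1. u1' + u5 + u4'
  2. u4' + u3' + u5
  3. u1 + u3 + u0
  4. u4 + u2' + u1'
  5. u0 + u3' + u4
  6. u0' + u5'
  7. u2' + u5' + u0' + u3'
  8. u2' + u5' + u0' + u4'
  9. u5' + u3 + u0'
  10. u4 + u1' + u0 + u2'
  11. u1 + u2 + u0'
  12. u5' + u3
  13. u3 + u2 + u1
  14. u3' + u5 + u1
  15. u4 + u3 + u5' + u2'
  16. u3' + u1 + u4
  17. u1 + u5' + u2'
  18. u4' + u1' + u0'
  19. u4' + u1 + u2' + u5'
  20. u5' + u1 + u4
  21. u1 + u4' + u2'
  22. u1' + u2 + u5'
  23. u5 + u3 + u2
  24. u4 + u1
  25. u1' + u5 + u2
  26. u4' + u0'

True

Suppose u5 = 0.
Try u1 = 0.
Unit clause (u3') forces u3 = 0.
Unit clause (u0) forces u0 = 1.
Unit clause (u2) forces u2 = 1.
Unit clause (u4') forces u4 = 0.
But (u4) is also a unit clause — contradiction.
Undo u1 and try u1 = 1.
Unit clause (u4') forces u4 = 0.
Unit clause (u2') forces u2 = 0.
But (u2) is also a unit clause — contradiction.
Neither u1 = 1 nor u1 = 0 works.
So every satisfying assignment has u5 = True.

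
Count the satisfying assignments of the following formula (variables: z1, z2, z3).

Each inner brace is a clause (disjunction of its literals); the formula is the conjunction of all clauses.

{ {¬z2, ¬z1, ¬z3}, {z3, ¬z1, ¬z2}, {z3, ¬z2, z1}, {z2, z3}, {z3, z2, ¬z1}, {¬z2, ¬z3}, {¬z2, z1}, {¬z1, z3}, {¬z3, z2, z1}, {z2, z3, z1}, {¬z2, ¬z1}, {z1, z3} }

There are 2^3 = 8 truth assignments over (z1, z2, z3).
Check each against the 12 clauses (columns in the order z1, z2, z3):
  F F F  ✗ fails (z2 ∨ z3)
  F F T  ✗ fails (¬z3 ∨ z2 ∨ z1)
  F T F  ✗ fails (z3 ∨ ¬z2 ∨ z1)
  F T T  ✗ fails (¬z2 ∨ ¬z3)
  T F F  ✗ fails (z2 ∨ z3)
  T F T  ✓ satisfies all
  T T F  ✗ fails (z3 ∨ ¬z1 ∨ ¬z2)
  T T T  ✗ fails (¬z2 ∨ ¬z1 ∨ ¬z3)
1 of the 8 rows is a model.

1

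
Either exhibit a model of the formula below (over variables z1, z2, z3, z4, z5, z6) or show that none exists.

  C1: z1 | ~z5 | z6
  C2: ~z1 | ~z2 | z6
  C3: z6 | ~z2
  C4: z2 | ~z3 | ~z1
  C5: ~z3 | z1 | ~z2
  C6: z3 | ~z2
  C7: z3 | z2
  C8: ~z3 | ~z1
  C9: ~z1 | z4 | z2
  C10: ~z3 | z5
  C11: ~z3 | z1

Try z6 = 1.
Try z3 = 1.
From the singleton clause (~z1), z1 = 0.
But (z1) is also a unit clause — contradiction.
Backtrack on z3: now try z3 = 0.
From the singleton clause (~z2), z2 = 0.
But (z2) is also a unit clause — contradiction.
Either choice for z3 ends in contradiction.
Backtrack on z6: now try z6 = 0.
From the singleton clause (~z2), z2 = 0.
From the singleton clause (z3), z3 = 1.
From the singleton clause (~z1), z1 = 0.
But (z1) is also a unit clause — contradiction.
Either choice for z6 ends in contradiction.

UNSATISFIABLE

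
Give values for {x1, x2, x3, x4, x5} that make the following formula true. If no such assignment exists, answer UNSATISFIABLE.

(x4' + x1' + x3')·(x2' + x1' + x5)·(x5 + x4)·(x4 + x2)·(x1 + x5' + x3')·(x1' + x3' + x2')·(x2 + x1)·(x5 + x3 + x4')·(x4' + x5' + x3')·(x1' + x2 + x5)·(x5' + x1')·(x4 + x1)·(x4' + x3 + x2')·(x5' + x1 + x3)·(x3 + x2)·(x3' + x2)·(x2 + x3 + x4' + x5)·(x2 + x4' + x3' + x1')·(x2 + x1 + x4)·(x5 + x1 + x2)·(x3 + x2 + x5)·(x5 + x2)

Suppose x5 = 0.
The clause (x4) is unit, so x4 = 1.
The clause (x3) is unit, so x3 = 1.
The clause (x1') is unit, so x1 = 0.
The clause (x2) is unit, so x2 = 1.
Every clause now holds.

x1=0,  x2=1,  x3=1,  x4=1,  x5=0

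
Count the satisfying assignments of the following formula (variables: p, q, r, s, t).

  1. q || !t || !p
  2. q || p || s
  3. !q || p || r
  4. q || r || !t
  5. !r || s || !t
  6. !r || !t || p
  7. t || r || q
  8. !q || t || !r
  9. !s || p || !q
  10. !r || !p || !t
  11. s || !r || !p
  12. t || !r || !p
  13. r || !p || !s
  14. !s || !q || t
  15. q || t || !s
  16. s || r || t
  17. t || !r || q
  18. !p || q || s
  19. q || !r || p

There are 2^5 = 32 truth assignments over (p, q, r, s, t).
Split on p. With p = true, the clauses containing p are satisfied and !p drops from the rest; 1 of the 2^4 = 16 assignments to the other variables satisfy what remains.
With p = false, by the same count on the reduced clause set, 0 assignments work.
(One model: p=T, q=T, r=F, s=F, t=T.)
Total: 1 + 0 = 1.

1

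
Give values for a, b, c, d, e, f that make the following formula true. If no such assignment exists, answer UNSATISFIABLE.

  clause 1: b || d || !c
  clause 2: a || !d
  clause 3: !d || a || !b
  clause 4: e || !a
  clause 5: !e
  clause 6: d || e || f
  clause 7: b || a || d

The clause (!e) is unit, so e = false.
The clause (!a) is unit, so a = false.
The clause (!d) is unit, so d = false.
The clause (f) is unit, so f = true.
The clause (b) is unit, so b = true.
All clauses hold; c can take either value.

a=false,  b=true,  c=true,  d=false,  e=false,  f=true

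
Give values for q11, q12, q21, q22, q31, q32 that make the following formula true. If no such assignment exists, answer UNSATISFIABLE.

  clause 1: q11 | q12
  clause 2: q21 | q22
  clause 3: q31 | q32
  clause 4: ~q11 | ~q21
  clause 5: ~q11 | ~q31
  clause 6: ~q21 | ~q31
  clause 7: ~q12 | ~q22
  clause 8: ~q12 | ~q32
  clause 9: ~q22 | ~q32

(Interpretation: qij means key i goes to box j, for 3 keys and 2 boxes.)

UNSATISFIABLE

Branch on q11: set q11 = 1.
Unit clause (~q21) forces q21 = 0.
Unit clause (q22) forces q22 = 1.
Unit clause (~q31) forces q31 = 0.
Unit clause (q32) forces q32 = 1.
That conflicts with the unit clause (~q32).
So q11 must be the other value — set q11 = 0.
Unit clause (q12) forces q12 = 1.
Unit clause (~q22) forces q22 = 0.
Unit clause (q21) forces q21 = 1.
Unit clause (~q31) forces q31 = 0.
Unit clause (q32) forces q32 = 1.
That conflicts with the unit clause (~q32).
Either choice for q11 ends in contradiction.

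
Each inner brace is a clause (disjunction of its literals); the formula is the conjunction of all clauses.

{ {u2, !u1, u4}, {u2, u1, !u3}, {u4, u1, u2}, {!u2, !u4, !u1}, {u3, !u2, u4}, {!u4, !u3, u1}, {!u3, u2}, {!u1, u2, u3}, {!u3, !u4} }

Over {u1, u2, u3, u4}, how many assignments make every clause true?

4

There are 2^4 = 16 truth assignments over (u1, u2, u3, u4).
Check each against the 9 clauses (columns in the order u1, u2, u3, u4):
  F F F F  ✗ fails (u4 || u1 || u2)
  F F F T  ✓ satisfies all
  F F T F  ✗ fails (u2 || u1 || !u3)
  F F T T  ✗ fails (u2 || u1 || !u3)
  F T F F  ✗ fails (u3 || !u2 || u4)
  F T F T  ✓ satisfies all
  F T T F  ✓ satisfies all
  F T T T  ✗ fails (!u4 || !u3 || u1)
  T F F F  ✗ fails (u2 || !u1 || u4)
  T F F T  ✗ fails (!u1 || u2 || u3)
  T F T F  ✗ fails (u2 || !u1 || u4)
  T F T T  ✗ fails (!u3 || u2)
  T T F F  ✗ fails (u3 || !u2 || u4)
  T T F T  ✗ fails (!u2 || !u4 || !u1)
  T T T F  ✓ satisfies all
  T T T T  ✗ fails (!u2 || !u4 || !u1)
4 of the 16 rows are models.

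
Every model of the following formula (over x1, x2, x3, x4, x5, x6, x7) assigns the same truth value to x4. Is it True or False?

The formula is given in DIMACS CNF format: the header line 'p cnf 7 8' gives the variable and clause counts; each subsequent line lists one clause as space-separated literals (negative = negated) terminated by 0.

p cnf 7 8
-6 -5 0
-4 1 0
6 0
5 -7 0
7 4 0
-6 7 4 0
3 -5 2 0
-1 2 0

True

Suppose x4 = False.
From the singleton clause (x6), x6 = True.
From the singleton clause (¬x5), x5 = False.
From the singleton clause (¬x7), x7 = False.
That conflicts with the unit clause (x7).
So every satisfying assignment has x4 = True.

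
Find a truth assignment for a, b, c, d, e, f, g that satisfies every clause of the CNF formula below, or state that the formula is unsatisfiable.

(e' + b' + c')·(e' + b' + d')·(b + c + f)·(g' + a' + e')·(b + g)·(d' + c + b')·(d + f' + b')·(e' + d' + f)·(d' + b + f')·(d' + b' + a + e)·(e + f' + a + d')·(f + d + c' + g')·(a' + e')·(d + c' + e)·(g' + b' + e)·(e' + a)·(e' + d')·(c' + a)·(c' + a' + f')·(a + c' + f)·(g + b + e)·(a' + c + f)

Branch on b: set b = 0.
The clause (g) is unit, so g = 1.
Branch on c: set c = 0.
The clause (f) is unit, so f = 1.
The clause (d') is unit, so d = 0.
Branch on a: set a = 1.
The clause (e') is unit, so e = 0.
This assignment satisfies each clause.

a=1,  b=0,  c=0,  d=0,  e=0,  f=1,  g=1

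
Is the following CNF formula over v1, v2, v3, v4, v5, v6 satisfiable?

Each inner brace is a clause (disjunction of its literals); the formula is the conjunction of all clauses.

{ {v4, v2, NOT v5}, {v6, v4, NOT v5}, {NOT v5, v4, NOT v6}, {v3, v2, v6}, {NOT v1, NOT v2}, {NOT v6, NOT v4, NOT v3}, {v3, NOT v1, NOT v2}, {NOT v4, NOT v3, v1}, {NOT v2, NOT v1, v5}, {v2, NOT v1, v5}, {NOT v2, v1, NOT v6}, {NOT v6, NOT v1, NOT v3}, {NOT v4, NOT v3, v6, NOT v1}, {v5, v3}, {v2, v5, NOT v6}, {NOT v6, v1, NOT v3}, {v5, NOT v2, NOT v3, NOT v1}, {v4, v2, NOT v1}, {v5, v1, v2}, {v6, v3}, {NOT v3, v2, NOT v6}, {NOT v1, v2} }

Yes

Try v1 = false.
Try v4 = true.
(NOT v3) alone gives v3 = false.
(v5) alone gives v5 = true.
(v6) alone gives v6 = true.
(NOT v2) alone gives v2 = false.
All clauses are satisfied.
A satisfying assignment: v1=false, v2=false, v3=false, v4=true, v5=true, v6=true.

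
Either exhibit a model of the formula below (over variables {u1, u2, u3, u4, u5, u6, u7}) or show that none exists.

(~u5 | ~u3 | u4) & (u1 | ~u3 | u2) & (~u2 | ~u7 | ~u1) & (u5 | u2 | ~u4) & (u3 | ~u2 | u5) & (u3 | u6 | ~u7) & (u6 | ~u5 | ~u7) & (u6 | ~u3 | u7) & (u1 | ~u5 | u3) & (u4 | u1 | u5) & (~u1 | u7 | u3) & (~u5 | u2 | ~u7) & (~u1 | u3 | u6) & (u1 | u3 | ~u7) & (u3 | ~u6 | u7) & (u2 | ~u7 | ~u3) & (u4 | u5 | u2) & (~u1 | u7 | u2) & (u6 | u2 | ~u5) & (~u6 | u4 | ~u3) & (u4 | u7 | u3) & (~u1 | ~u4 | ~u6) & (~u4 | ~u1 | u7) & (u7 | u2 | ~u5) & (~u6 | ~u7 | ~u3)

u1: 0,  u2: 1,  u3: 1,  u4: 1,  u5: 0,  u6: 0,  u7: 1

Case u5 = 0:
Case u2 = 1:
(u3) alone gives u3 = 1.
Case u7 = 1:
(~u1) alone gives u1 = 0.
(u4) alone gives u4 = 1.
(~u6) alone gives u6 = 0.
This assignment satisfies each clause.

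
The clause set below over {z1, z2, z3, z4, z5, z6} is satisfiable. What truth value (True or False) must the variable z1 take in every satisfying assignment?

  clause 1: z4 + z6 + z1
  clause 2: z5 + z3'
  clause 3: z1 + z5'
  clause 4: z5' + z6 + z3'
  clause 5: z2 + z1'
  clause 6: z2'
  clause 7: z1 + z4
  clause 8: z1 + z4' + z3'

Suppose z1 = 1.
Unit clause (z2) forces z2 = 1.
But (z2') is also a unit clause — contradiction.
So every satisfying assignment has z1 = False.

False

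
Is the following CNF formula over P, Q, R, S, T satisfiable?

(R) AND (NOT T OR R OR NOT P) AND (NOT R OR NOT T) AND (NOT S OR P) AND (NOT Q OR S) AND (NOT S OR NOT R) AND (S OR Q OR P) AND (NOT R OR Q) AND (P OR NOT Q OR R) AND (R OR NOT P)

No

Unit clause (R) forces R = true.
Unit clause (NOT T) forces T = false.
Unit clause (NOT S) forces S = false.
Unit clause (NOT Q) forces Q = false.
That conflicts with the unit clause (Q).
No assignment satisfies every clause.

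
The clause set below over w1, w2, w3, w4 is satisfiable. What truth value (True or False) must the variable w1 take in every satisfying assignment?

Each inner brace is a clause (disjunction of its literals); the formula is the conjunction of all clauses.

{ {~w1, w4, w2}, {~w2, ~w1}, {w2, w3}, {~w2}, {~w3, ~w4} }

False

Suppose w1 = 1.
(~w2) alone gives w2 = 0.
(w4) alone gives w4 = 1.
(w3) alone gives w3 = 1.
But (~w3) is also a unit clause — contradiction.
So every satisfying assignment has w1 = False.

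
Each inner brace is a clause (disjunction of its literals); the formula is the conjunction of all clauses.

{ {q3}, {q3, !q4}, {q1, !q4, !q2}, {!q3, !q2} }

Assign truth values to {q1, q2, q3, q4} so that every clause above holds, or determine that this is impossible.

The clause (q3) is unit, so q3 = true.
The clause (!q2) is unit, so q2 = false.
All clauses hold; q1, q4 can take either value.

q1=false; q2=false; q3=true; q4=true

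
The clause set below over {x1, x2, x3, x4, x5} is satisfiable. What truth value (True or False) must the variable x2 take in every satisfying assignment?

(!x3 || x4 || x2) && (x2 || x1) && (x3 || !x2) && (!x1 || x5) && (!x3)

False

Suppose x2 = true.
Unit clause (x3) forces x3 = true.
But (!x3) is also a unit clause — contradiction.
So every satisfying assignment has x2 = False.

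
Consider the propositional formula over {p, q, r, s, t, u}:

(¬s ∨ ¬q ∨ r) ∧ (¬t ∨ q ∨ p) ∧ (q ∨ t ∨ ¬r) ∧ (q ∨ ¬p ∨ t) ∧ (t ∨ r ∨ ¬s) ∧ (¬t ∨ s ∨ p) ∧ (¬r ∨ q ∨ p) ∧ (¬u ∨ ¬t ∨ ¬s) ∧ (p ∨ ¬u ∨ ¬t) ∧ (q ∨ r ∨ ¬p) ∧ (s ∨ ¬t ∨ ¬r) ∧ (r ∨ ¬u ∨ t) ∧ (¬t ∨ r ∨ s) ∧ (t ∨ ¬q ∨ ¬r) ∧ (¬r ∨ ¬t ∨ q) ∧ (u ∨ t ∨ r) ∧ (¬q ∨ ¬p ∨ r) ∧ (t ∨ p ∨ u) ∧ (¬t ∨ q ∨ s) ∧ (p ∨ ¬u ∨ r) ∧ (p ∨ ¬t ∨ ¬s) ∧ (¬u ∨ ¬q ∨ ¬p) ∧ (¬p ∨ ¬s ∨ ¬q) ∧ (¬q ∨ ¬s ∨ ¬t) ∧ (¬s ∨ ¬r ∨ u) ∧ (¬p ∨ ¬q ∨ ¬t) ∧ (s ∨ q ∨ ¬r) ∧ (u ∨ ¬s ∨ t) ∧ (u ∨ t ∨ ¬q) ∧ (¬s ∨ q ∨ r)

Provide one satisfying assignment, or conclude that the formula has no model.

UNSATISFIABLE

Branch on s: set s = False.
Branch on t: set t = False.
Branch on q: set q = True.
Unit clause (¬r) forces r = False.
Unit clause (¬u) forces u = False.
Now (u) is unsatisfied and unit — conflict.
So q must be the other value — set q = False.
Unit clause (¬r) forces r = False.
Unit clause (¬p) forces p = False.
Unit clause (¬u) forces u = False.
Now (u) is unsatisfied and unit — conflict.
Neither q = True nor q = False works.
So t must be the other value — set t = True.
Unit clause (p) forces p = True.
Unit clause (¬r) forces r = False.
Now (r) is unsatisfied and unit — conflict.
Neither t = True nor t = False works.
So s must be the other value — set s = True.
Branch on q: set q = False.
Unit clause (r) forces r = True.
Unit clause (t) forces t = True.
Now (¬t) is unsatisfied and unit — conflict.
So q must be the other value — set q = True.
Unit clause (r) forces r = True.
Unit clause (t) forces t = True.
Now (¬t) is unsatisfied and unit — conflict.
Neither q = True nor q = False works.
Neither s = True nor s = False works.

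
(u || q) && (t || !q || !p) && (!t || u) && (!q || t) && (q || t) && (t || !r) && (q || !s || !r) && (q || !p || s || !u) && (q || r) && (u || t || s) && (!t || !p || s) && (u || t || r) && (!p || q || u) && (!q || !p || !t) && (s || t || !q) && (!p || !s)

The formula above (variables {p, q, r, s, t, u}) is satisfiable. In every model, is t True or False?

Suppose t = false.
The clause (!q) is unit, so q = false.
But (q) is also a unit clause — contradiction.
So every satisfying assignment has t = True.

True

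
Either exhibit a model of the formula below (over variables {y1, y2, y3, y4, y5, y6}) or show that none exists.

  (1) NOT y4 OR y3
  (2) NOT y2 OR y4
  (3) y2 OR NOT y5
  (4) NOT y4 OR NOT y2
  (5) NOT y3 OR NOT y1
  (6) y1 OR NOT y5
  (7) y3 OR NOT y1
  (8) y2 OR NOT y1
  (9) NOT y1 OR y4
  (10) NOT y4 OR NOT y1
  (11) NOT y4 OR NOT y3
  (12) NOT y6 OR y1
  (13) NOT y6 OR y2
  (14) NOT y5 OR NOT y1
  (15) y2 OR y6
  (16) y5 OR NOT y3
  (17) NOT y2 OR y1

UNSATISFIABLE

Case y4 = false:
Unit clause (NOT y2) forces y2 = false.
Unit clause (NOT y5) forces y5 = false.
Unit clause (NOT y1) forces y1 = false.
Unit clause (NOT y6) forces y6 = false.
But (y6) is also a unit clause — contradiction.
So y4 must be the other value — set y4 = true.
Unit clause (y3) forces y3 = true.
But (NOT y3) is also a unit clause — contradiction.
Both values of y4 lead to a conflict.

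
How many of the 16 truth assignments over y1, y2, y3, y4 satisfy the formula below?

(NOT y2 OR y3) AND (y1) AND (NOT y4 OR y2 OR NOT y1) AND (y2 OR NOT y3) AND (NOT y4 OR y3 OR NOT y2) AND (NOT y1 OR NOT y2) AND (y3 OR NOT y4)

1

There are 2^4 = 16 truth assignments over (y1, y2, y3, y4).
Check each against the 7 clauses (columns in the order y1, y2, y3, y4):
  F F F F  ✗ fails (y1)
  F F F T  ✗ fails (y1)
  F F T F  ✗ fails (y1)
  F F T T  ✗ fails (y1)
  F T F F  ✗ fails (NOT y2 OR y3)
  F T F T  ✗ fails (NOT y2 OR y3)
  F T T F  ✗ fails (y1)
  F T T T  ✗ fails (y1)
  T F F F  ✓ satisfies all
  T F F T  ✗ fails (NOT y4 OR y2 OR NOT y1)
  T F T F  ✗ fails (y2 OR NOT y3)
  T F T T  ✗ fails (NOT y4 OR y2 OR NOT y1)
  T T F F  ✗ fails (NOT y2 OR y3)
  T T F T  ✗ fails (NOT y2 OR y3)
  T T T F  ✗ fails (NOT y1 OR NOT y2)
  T T T T  ✗ fails (NOT y1 OR NOT y2)
1 of the 16 rows is a model.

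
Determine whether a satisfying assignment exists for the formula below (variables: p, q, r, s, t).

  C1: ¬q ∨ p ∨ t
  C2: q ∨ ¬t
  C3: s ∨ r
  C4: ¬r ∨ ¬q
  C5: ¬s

Yes

(¬s) alone gives s = False.
(r) alone gives r = True.
(¬q) alone gives q = False.
(¬t) alone gives t = False.
Every clause is now satisfied; p is unconstrained.
A satisfying assignment: p=True,  q=False,  r=True,  s=False,  t=False.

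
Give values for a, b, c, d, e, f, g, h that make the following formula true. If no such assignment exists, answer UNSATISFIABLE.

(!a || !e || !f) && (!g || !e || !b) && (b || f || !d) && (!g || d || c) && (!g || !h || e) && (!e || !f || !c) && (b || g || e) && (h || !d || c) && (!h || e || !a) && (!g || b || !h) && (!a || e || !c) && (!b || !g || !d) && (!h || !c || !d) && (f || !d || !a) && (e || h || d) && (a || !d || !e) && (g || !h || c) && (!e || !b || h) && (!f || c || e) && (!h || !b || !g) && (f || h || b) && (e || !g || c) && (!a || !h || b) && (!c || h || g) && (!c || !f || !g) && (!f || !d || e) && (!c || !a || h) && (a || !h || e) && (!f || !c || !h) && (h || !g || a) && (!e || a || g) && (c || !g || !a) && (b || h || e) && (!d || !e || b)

Branch on a: set a = true.
Branch on e: set e = true.
The clause (!f) is unit, so f = false.
The clause (!d) is unit, so d = false.
Branch on g: set g = false.
Branch on h: set h = true.
The clause (c) is unit, so c = true.
The clause (b) is unit, so b = true.
Every clause now holds.

a ↦ true; b ↦ true; c ↦ true; d ↦ false; e ↦ true; f ↦ false; g ↦ false; h ↦ true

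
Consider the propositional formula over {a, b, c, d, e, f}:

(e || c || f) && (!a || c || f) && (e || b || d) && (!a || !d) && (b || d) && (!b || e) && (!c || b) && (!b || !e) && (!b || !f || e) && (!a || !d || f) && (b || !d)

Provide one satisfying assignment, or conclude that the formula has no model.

Try a = false.
Try b = true.
Unit clause (e) forces e = true.
But (!e) is also a unit clause — contradiction.
That branch fails; take b = false instead.
Unit clause (d) forces d = true.
But (!d) is also a unit clause — contradiction.
Both values of b lead to a conflict.
That branch fails; take a = true instead.
Unit clause (!d) forces d = false.
Unit clause (b) forces b = true.
Unit clause (e) forces e = true.
But (!e) is also a unit clause — contradiction.
Both values of a lead to a conflict.

UNSATISFIABLE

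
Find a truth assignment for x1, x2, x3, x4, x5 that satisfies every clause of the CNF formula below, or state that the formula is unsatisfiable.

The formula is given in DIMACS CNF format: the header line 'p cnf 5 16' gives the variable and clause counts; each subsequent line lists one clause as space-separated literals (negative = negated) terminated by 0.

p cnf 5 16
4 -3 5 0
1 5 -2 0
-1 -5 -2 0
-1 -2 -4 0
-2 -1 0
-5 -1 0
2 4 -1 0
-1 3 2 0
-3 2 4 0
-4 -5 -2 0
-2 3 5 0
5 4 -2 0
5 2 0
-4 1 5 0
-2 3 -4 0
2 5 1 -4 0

x1 ↦ False,  x2 ↦ False,  x3 ↦ False,  x4 ↦ True,  x5 ↦ True

Try x2 = False.
From the singleton clause (x5), x5 = True.
From the singleton clause (¬x1), x1 = False.
Try x3 = False.
All clauses hold; x4 can take either value.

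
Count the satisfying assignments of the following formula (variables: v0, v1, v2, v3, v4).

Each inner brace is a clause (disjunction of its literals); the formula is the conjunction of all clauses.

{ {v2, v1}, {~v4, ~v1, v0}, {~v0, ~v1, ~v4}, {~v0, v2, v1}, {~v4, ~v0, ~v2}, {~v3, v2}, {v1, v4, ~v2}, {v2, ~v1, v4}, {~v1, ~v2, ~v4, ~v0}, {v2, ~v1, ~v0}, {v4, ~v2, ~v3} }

There are 2^5 = 32 truth assignments over (v0, v1, v2, v3, v4).
Split on v2. With v2 = 1, the clauses containing v2 are satisfied and ~v2 drops from the rest; 4 of the 2^4 = 16 assignments to the other variables satisfy what remains.
With v2 = 0, by the same count on the reduced clause set, 0 assignments work.
(One model: v0=F, v1=F, v2=T, v3=F, v4=T.)
Total: 4 + 0 = 4.

4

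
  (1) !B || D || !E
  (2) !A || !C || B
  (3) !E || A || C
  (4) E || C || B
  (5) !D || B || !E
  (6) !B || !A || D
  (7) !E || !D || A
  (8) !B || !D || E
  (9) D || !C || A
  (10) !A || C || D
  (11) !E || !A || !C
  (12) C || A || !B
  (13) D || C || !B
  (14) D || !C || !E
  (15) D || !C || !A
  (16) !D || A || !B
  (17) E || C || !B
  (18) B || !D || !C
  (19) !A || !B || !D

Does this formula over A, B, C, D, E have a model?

No, unsatisfiable

Branch on B: set B = false.
Branch on A: set A = false.
Branch on E: set E = false.
The clause (C) is unit, so C = true.
The clause (D) is unit, so D = true.
But (!D) is also a unit clause — contradiction.
Undo E and try E = true.
The clause (C) is unit, so C = true.
The clause (!D) is unit, so D = false.
But (D) is also a unit clause — contradiction.
Either choice for E ends in contradiction.
Undo A and try A = true.
The clause (!C) is unit, so C = false.
The clause (E) is unit, so E = true.
The clause (!D) is unit, so D = false.
But (D) is also a unit clause — contradiction.
Either choice for A ends in contradiction.
Undo B and try B = true.
Branch on D: set D = true.
The clause (E) is unit, so E = true.
The clause (A) is unit, so A = true.
But (!A) is also a unit clause — contradiction.
Undo D and try D = false.
The clause (!E) is unit, so E = false.
The clause (!A) is unit, so A = false.
The clause (!C) is unit, so C = false.
But (C) is also a unit clause — contradiction.
Either choice for D ends in contradiction.
Either choice for B ends in contradiction.
No assignment satisfies every clause.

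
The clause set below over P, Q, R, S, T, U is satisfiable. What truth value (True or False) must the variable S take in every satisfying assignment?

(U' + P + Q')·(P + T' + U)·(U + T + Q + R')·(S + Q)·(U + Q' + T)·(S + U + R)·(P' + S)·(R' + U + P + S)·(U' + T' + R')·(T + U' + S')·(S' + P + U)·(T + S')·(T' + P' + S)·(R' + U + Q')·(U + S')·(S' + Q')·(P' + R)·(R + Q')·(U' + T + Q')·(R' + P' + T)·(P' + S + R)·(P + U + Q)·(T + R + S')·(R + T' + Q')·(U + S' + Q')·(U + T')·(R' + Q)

True

Suppose S = 0.
The clause (Q) is unit, so Q = 1.
The clause (P') is unit, so P = 0.
The clause (U') is unit, so U = 0.
The clause (T') is unit, so T = 0.
Now (T) is unsatisfied and unit — conflict.
So every satisfying assignment has S = True.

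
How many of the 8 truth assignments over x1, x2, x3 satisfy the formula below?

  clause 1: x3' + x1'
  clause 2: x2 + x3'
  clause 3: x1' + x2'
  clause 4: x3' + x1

There are 2^3 = 8 truth assignments over (x1, x2, x3).
Check each against the 4 clauses (columns in the order x1, x2, x3):
  F F F  ✓ satisfies all
  F F T  ✗ fails (x2 + x3')
  F T F  ✓ satisfies all
  F T T  ✗ fails (x3' + x1)
  T F F  ✓ satisfies all
  T F T  ✗ fails (x3' + x1')
  T T F  ✗ fails (x1' + x2')
  T T T  ✗ fails (x3' + x1')
3 of the 8 rows are models.

3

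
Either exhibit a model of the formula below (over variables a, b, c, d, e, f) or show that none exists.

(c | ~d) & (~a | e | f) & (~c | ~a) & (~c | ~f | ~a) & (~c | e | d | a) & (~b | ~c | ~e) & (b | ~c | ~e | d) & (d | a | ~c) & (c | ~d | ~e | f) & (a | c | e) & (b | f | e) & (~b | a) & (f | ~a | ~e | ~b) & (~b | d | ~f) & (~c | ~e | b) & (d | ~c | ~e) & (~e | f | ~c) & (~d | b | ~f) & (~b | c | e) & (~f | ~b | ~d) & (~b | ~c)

Case c = 0:
From the singleton clause (~d), d = 0.
Case a = 0:
From the singleton clause (e), e = 1.
From the singleton clause (~b), b = 0.
No clause remains; f is free.

a ↦ 0; b ↦ 0; c ↦ 0; d ↦ 0; e ↦ 1; f ↦ 1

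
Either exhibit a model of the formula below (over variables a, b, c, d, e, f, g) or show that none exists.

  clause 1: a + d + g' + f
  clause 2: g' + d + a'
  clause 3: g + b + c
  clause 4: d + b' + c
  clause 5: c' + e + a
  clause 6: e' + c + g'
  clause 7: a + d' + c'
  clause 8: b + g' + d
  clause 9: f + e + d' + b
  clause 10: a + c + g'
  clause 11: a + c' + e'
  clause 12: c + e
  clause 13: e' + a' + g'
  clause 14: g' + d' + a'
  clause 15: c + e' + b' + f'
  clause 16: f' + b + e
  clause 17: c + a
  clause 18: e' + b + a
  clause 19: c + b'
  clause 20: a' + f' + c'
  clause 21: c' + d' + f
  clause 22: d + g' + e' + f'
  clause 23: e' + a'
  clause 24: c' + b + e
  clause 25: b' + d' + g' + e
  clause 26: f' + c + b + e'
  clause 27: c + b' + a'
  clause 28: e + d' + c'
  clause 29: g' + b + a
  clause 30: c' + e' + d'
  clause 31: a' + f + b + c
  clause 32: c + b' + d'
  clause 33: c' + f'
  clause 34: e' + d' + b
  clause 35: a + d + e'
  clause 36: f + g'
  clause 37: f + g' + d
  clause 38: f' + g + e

Try c = 1.
The clause (f') is unit, so f = 0.
The clause (d') is unit, so d = 0.
The clause (g') is unit, so g = 0.
Try e = 0.
The clause (a) is unit, so a = 1.
The clause (b) is unit, so b = 1.
This assignment satisfies each clause.

a ↦ 1; b ↦ 1; c ↦ 1; d ↦ 0; e ↦ 0; f ↦ 0; g ↦ 0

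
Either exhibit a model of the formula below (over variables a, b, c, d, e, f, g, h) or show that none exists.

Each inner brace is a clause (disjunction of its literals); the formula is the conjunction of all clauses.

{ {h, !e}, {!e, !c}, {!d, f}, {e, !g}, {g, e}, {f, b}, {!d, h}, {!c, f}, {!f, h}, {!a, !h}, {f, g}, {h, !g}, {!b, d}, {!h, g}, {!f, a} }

UNSATISFIABLE

Try h = true.
The clause (!a) is unit, so a = false.
The clause (g) is unit, so g = true.
The clause (e) is unit, so e = true.
The clause (!c) is unit, so c = false.
The clause (!f) is unit, so f = false.
The clause (!d) is unit, so d = false.
The clause (b) is unit, so b = true.
But (!b) is also a unit clause — contradiction.
That branch fails; take h = false instead.
The clause (!e) is unit, so e = false.
The clause (!g) is unit, so g = false.
But (g) is also a unit clause — contradiction.
Both values of h lead to a conflict.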